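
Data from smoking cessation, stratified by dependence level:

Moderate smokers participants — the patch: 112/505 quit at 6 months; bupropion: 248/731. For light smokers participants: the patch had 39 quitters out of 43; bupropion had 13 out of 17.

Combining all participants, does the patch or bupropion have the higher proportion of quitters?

bupropion

Moderate smokers: the patch 112/505 = 22.2%, bupropion 248/731 = 33.9% → bupropion
Light smokers: the patch 39/43 = 90.7%, bupropion 13/17 = 76.5% → the patch
Overall: the patch 151/548 = 27.6%, bupropion 261/748 = 34.9% → bupropion
(Neither sweeps every dependence group, but bupropion has the higher pooled rate.)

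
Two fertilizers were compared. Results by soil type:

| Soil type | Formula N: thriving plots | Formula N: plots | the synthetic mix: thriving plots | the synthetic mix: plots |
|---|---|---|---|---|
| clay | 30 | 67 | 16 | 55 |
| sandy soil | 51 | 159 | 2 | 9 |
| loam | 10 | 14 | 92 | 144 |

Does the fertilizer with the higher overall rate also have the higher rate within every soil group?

Clay: Formula N 30/67 = 44.8%, the synthetic mix 16/55 = 29.1% → Formula N
Sandy soil: Formula N 51/159 = 32.1%, the synthetic mix 2/9 = 22.2% → Formula N
Loam: Formula N 10/14 = 71.4%, the synthetic mix 92/144 = 63.9% → Formula N
Overall: Formula N 91/240 = 37.9%, the synthetic mix 110/208 = 52.9% → the synthetic mix
Formula N wins each soil group but the synthetic mix wins overall — the comparison reverses. Formula N's plots skew toward sandy soil, which has a lower base rate.

No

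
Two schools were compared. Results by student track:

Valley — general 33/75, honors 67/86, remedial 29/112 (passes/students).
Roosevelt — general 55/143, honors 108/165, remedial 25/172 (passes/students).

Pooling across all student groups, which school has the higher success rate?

General: Valley 33/75 = 44.0%, Roosevelt 55/143 = 38.5% → Valley
Honors: Valley 67/86 = 77.9%, Roosevelt 108/165 = 65.5% → Valley
Remedial: Valley 29/112 = 25.9%, Roosevelt 25/172 = 14.5% → Valley
Overall: Valley 129/273 = 47.3%, Roosevelt 188/480 = 39.2% → Valley

Valley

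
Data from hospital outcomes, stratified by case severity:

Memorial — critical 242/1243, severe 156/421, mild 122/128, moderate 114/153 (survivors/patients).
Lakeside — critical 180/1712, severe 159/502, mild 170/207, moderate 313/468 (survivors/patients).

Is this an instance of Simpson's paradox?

Critical: Memorial 242/1243 = 19.5%, Lakeside 180/1712 = 10.5% → Memorial
Severe: Memorial 156/421 = 37.1%, Lakeside 159/502 = 31.7% → Memorial
Mild: Memorial 122/128 = 95.3%, Lakeside 170/207 = 82.1% → Memorial
Moderate: Memorial 114/153 = 74.5%, Lakeside 313/468 = 66.9% → Memorial
Overall: Memorial 634/1945 = 32.6%, Lakeside 822/2889 = 28.5% → Memorial
Memorial wins overall and in every case group — no reversal.

No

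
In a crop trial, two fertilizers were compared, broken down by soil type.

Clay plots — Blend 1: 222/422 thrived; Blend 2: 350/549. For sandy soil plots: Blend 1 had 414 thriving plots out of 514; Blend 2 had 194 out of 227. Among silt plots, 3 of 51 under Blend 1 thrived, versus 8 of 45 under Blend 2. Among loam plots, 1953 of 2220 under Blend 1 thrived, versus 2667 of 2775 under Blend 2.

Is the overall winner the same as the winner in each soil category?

Yes

Clay: Blend 1 222/422 = 52.6%, Blend 2 350/549 = 63.8% → Blend 2
Sandy soil: Blend 1 414/514 = 80.5%, Blend 2 194/227 = 85.5% → Blend 2
Silt: Blend 1 3/51 = 5.9%, Blend 2 8/45 = 17.8% → Blend 2
Loam: Blend 1 1953/2220 = 88.0%, Blend 2 2667/2775 = 96.1% → Blend 2
Overall: Blend 1 2592/3207 = 80.8%, Blend 2 3219/3596 = 89.5% → Blend 2
Blend 2 wins overall and in every soil group — no reversal.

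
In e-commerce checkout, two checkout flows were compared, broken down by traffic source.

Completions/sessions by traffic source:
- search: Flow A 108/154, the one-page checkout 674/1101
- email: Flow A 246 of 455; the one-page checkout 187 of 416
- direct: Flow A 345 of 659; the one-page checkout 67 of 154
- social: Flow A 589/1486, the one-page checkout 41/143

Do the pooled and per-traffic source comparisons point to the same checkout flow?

Search: Flow A 108/154 = 70.1%, the one-page checkout 674/1101 = 61.2% → Flow A
Email: Flow A 246/455 = 54.1%, the one-page checkout 187/416 = 45.0% → Flow A
Direct: Flow A 345/659 = 52.4%, the one-page checkout 67/154 = 43.5% → Flow A
Social: Flow A 589/1486 = 39.6%, the one-page checkout 41/143 = 28.7% → Flow A
Overall: Flow A 1288/2754 = 46.8%, the one-page checkout 969/1814 = 53.4% → the one-page checkout
Flow A wins each traffic group but the one-page checkout wins overall — the comparison reverses. Flow A's sessions skew toward social, which has a lower base rate.

No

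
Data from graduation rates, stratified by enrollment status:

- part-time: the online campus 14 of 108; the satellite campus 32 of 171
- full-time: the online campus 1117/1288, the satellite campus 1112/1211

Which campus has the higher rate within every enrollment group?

Part-time: the online campus 14/108 = 13.0%, the satellite campus 32/171 = 18.7% → the satellite campus
Full-time: the online campus 1117/1288 = 86.7%, the satellite campus 1112/1211 = 91.8% → the satellite campus
The satellite campus has the higher rate in both groups.

the satellite campus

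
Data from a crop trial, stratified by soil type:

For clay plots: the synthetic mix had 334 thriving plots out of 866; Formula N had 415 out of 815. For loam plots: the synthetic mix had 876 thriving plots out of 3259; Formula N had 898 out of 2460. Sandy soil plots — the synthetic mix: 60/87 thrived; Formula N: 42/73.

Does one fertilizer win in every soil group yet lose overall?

Clay: the synthetic mix 334/866 = 38.6%, Formula N 415/815 = 50.9% → Formula N
Loam: the synthetic mix 876/3259 = 26.9%, Formula N 898/2460 = 36.5% → Formula N
Sandy soil: the synthetic mix 60/87 = 69.0%, Formula N 42/73 = 57.5% → the synthetic mix
Overall: the synthetic mix 1270/4212 = 30.2%, Formula N 1355/3348 = 40.5% → Formula N
Neither sweeps: the synthetic mix wins 1 of 3 groups, Formula N wins 2. Formula N wins overall but not every group — no Simpson reversal.

No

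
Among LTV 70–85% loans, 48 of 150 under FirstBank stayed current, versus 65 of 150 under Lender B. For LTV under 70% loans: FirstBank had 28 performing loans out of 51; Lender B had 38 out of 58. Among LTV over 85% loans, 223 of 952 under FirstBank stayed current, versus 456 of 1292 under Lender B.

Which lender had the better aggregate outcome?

Lender B

LTV 70–85%: FirstBank 48/150 = 32.0%, Lender B 65/150 = 43.3% → Lender B
LTV under 70%: FirstBank 28/51 = 54.9%, Lender B 38/58 = 65.5% → Lender B
LTV over 85%: FirstBank 223/952 = 23.4%, Lender B 456/1292 = 35.3% → Lender B
Overall: FirstBank 299/1153 = 25.9%, Lender B 559/1500 = 37.3% → Lender B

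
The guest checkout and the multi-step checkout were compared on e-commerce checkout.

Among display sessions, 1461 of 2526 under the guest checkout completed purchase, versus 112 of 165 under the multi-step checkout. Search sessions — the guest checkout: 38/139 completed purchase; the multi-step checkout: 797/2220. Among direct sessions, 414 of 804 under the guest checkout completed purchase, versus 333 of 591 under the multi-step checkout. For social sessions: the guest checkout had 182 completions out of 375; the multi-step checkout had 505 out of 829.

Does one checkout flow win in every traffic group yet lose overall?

Display: the guest checkout 1461/2526 = 57.8%, the multi-step checkout 112/165 = 67.9% → the multi-step checkout
Search: the guest checkout 38/139 = 27.3%, the multi-step checkout 797/2220 = 35.9% → the multi-step checkout
Direct: the guest checkout 414/804 = 51.5%, the multi-step checkout 333/591 = 56.3% → the multi-step checkout
Social: the guest checkout 182/375 = 48.5%, the multi-step checkout 505/829 = 60.9% → the multi-step checkout
Overall: the guest checkout 2095/3844 = 54.5%, the multi-step checkout 1747/3805 = 45.9% → the guest checkout
The multi-step checkout wins each traffic group but the guest checkout wins overall — the comparison reverses. The multi-step checkout's sessions skew toward search, which has a lower base rate.

Yes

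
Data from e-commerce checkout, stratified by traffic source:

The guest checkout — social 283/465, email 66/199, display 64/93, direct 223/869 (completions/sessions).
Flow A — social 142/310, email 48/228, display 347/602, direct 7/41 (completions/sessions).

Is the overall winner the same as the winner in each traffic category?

No

Social: the guest checkout 283/465 = 60.9%, Flow A 142/310 = 45.8% → the guest checkout
Email: the guest checkout 66/199 = 33.2%, Flow A 48/228 = 21.1% → the guest checkout
Display: the guest checkout 64/93 = 68.8%, Flow A 347/602 = 57.6% → the guest checkout
Direct: the guest checkout 223/869 = 25.7%, Flow A 7/41 = 17.1% → the guest checkout
Overall: the guest checkout 636/1626 = 39.1%, Flow A 544/1181 = 46.1% → Flow A
The guest checkout wins each traffic group but Flow A wins overall — the comparison reverses. The guest checkout's sessions skew toward direct, which has a lower base rate.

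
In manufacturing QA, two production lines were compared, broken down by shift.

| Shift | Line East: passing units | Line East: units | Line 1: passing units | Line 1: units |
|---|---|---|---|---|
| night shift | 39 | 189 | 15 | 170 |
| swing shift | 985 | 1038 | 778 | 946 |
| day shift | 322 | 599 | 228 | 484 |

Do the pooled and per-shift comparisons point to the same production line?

Yes

Night shift: Line East 39/189 = 20.6%, Line 1 15/170 = 8.8% → Line East
Swing shift: Line East 985/1038 = 94.9%, Line 1 778/946 = 82.2% → Line East
Day shift: Line East 322/599 = 53.8%, Line 1 228/484 = 47.1% → Line East
Overall: Line East 1346/1826 = 73.7%, Line 1 1021/1600 = 63.8% → Line East
Line East wins overall and in every shift group — no reversal.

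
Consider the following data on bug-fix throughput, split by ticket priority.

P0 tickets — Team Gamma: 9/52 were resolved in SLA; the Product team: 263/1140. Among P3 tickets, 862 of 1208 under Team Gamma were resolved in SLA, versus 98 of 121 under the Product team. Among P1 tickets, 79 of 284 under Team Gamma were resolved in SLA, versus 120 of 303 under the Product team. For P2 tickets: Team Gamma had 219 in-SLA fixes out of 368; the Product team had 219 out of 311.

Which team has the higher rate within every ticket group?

the Product team

P0: Team Gamma 9/52 = 17.3%, the Product team 263/1140 = 23.1% → the Product team
P3: Team Gamma 862/1208 = 71.4%, the Product team 98/121 = 81.0% → the Product team
P1: Team Gamma 79/284 = 27.8%, the Product team 120/303 = 39.6% → the Product team
P2: Team Gamma 219/368 = 59.5%, the Product team 219/311 = 70.4% → the Product team
The Product team has the higher rate in all 4 groups.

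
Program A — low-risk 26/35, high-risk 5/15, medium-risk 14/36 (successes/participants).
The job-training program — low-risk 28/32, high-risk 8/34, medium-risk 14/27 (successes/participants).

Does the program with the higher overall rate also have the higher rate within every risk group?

Low-risk: Program A 26/35 = 74.3%, the job-training program 28/32 = 87.5% → the job-training program
High-risk: Program A 5/15 = 33.3%, the job-training program 8/34 = 23.5% → Program A
Medium-risk: Program A 14/36 = 38.9%, the job-training program 14/27 = 51.9% → the job-training program
Overall: Program A 45/86 = 52.3%, the job-training program 50/93 = 53.8% → the job-training program
Neither sweeps: Program A wins 1 of 3 groups, the job-training program wins 2. The job-training program wins overall but not every group — no Simpson reversal.

No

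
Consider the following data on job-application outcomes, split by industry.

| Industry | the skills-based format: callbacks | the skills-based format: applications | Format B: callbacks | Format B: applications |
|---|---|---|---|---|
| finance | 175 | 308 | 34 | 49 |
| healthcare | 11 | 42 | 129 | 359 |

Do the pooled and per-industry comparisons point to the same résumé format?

No

Finance: the skills-based format 175/308 = 56.8%, Format B 34/49 = 69.4% → Format B
Healthcare: the skills-based format 11/42 = 26.2%, Format B 129/359 = 35.9% → Format B
Overall: the skills-based format 186/350 = 53.1%, Format B 163/408 = 40.0% → the skills-based format
Format B wins each industry group but the skills-based format wins overall — the comparison reverses. Format B's applications skew toward healthcare, which has a lower base rate.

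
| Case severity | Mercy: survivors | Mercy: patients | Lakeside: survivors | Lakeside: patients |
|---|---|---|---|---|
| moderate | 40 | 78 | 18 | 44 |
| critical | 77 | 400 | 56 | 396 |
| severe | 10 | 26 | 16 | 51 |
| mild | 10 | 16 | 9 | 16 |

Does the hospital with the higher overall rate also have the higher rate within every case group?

Moderate: Mercy 40/78 = 51.3%, Lakeside 18/44 = 40.9% → Mercy
Critical: Mercy 77/400 = 19.2%, Lakeside 56/396 = 14.1% → Mercy
Severe: Mercy 10/26 = 38.5%, Lakeside 16/51 = 31.4% → Mercy
Mild: Mercy 10/16 = 62.5%, Lakeside 9/16 = 56.2% → Mercy
Overall: Mercy 137/520 = 26.3%, Lakeside 99/507 = 19.5% → Mercy
Mercy wins overall and in every case group — no reversal.

Yes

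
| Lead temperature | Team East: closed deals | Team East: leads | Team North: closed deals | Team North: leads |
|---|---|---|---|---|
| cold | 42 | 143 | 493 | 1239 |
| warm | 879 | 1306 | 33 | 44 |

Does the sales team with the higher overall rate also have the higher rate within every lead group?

Cold: Team East 42/143 = 29.4%, Team North 493/1239 = 39.8% → Team North
Warm: Team East 879/1306 = 67.3%, Team North 33/44 = 75.0% → Team North
Overall: Team East 921/1449 = 63.6%, Team North 526/1283 = 41.0% → Team East
Team North wins each lead group but Team East wins overall — the comparison reverses. Team North's leads skew toward cold, which has a lower base rate.

No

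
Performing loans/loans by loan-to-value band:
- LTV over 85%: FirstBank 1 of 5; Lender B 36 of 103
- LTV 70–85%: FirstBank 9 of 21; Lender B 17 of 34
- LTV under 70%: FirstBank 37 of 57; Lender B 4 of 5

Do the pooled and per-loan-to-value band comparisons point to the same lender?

LTV over 85%: FirstBank 1/5 = 20.0%, Lender B 36/103 = 35.0% → Lender B
LTV 70–85%: FirstBank 9/21 = 42.9%, Lender B 17/34 = 50.0% → Lender B
LTV under 70%: FirstBank 37/57 = 64.9%, Lender B 4/5 = 80.0% → Lender B
Overall: FirstBank 47/83 = 56.6%, Lender B 57/142 = 40.1% → FirstBank
Lender B wins each loan-to-value group but FirstBank wins overall — the comparison reverses. Lender B's loans skew toward LTV over 85%, which has a lower base rate.

No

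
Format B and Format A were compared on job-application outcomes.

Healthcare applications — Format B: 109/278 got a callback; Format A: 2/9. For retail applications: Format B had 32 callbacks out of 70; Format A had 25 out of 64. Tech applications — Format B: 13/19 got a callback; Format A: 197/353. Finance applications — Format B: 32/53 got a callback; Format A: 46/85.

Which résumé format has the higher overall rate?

Healthcare: Format B 109/278 = 39.2%, Format A 2/9 = 22.2% → Format B
Retail: Format B 32/70 = 45.7%, Format A 25/64 = 39.1% → Format B
Tech: Format B 13/19 = 68.4%, Format A 197/353 = 55.8% → Format B
Finance: Format B 32/53 = 60.4%, Format A 46/85 = 54.1% → Format B
Overall: Format B 186/420 = 44.3%, Format A 270/511 = 52.8% → Format A
(Format B wins every industry group but Format A wins overall — Format B's applications skew toward the low-rate healthcare group.)

Format A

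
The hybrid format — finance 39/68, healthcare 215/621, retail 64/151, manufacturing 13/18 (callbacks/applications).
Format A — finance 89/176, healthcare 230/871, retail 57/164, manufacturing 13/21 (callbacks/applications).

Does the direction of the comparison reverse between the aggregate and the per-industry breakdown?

No

Finance: the hybrid format 39/68 = 57.4%, Format A 89/176 = 50.6% → the hybrid format
Healthcare: the hybrid format 215/621 = 34.6%, Format A 230/871 = 26.4% → the hybrid format
Retail: the hybrid format 64/151 = 42.4%, Format A 57/164 = 34.8% → the hybrid format
Manufacturing: the hybrid format 13/18 = 72.2%, Format A 13/21 = 61.9% → the hybrid format
Overall: the hybrid format 331/858 = 38.6%, Format A 389/1232 = 31.6% → the hybrid format
The hybrid format wins overall and in every industry group — no reversal.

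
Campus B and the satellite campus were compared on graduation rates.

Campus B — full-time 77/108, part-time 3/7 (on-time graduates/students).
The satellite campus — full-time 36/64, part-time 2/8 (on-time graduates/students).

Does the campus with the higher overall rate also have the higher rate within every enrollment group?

Full-time: Campus B 77/108 = 71.3%, the satellite campus 36/64 = 56.2% → Campus B
Part-time: Campus B 3/7 = 42.9%, the satellite campus 2/8 = 25.0% → Campus B
Overall: Campus B 80/115 = 69.6%, the satellite campus 38/72 = 52.8% → Campus B
Campus B wins overall and in every enrollment group — no reversal.

Yes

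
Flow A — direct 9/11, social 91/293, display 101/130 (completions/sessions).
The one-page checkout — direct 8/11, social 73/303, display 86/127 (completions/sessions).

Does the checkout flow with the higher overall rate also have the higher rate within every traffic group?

Direct: Flow A 9/11 = 81.8%, the one-page checkout 8/11 = 72.7% → Flow A
Social: Flow A 91/293 = 31.1%, the one-page checkout 73/303 = 24.1% → Flow A
Display: Flow A 101/130 = 77.7%, the one-page checkout 86/127 = 67.7% → Flow A
Overall: Flow A 201/434 = 46.3%, the one-page checkout 167/441 = 37.9% → Flow A
Flow A wins overall and in every traffic group — no reversal.

Yes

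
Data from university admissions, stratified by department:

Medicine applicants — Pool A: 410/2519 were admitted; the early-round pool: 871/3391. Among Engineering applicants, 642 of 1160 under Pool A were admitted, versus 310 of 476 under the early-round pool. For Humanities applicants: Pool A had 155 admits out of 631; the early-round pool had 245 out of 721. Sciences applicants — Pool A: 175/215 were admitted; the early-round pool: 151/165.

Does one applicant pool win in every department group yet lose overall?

No

Medicine: Pool A 410/2519 = 16.3%, the early-round pool 871/3391 = 25.7% → the early-round pool
Engineering: Pool A 642/1160 = 55.3%, the early-round pool 310/476 = 65.1% → the early-round pool
Humanities: Pool A 155/631 = 24.6%, the early-round pool 245/721 = 34.0% → the early-round pool
Sciences: Pool A 175/215 = 81.4%, the early-round pool 151/165 = 91.5% → the early-round pool
Overall: Pool A 1382/4525 = 30.5%, the early-round pool 1577/4753 = 33.2% → the early-round pool
The early-round pool wins overall and in every department group — no reversal.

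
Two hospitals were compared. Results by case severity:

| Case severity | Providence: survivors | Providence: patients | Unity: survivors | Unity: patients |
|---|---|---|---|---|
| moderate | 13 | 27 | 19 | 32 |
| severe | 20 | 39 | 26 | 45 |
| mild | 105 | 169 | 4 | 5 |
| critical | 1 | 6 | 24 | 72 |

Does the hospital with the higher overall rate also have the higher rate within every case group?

No

Moderate: Providence 13/27 = 48.1%, Unity 19/32 = 59.4% → Unity
Severe: Providence 20/39 = 51.3%, Unity 26/45 = 57.8% → Unity
Mild: Providence 105/169 = 62.1%, Unity 4/5 = 80.0% → Unity
Critical: Providence 1/6 = 16.7%, Unity 24/72 = 33.3% → Unity
Overall: Providence 139/241 = 57.7%, Unity 73/154 = 47.4% → Providence
Unity wins each case group but Providence wins overall — the comparison reverses. Unity's patients skew toward critical, which has a lower base rate.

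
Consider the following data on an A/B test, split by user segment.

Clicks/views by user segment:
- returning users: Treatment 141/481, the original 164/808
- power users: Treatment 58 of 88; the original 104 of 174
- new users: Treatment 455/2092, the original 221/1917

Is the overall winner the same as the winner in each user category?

Yes

Returning users: Treatment 141/481 = 29.3%, the original 164/808 = 20.3% → Treatment
Power users: Treatment 58/88 = 65.9%, the original 104/174 = 59.8% → Treatment
New users: Treatment 455/2092 = 21.7%, the original 221/1917 = 11.5% → Treatment
Overall: Treatment 654/2661 = 24.6%, the original 489/2899 = 16.9% → Treatment
Treatment wins overall and in every user group — no reversal.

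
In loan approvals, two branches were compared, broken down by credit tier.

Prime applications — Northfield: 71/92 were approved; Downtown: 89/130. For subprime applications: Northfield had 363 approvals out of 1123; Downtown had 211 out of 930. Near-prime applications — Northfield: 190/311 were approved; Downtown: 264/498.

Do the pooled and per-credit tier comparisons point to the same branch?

Prime: Northfield 71/92 = 77.2%, Downtown 89/130 = 68.5% → Northfield
Subprime: Northfield 363/1123 = 32.3%, Downtown 211/930 = 22.7% → Northfield
Near-prime: Northfield 190/311 = 61.1%, Downtown 264/498 = 53.0% → Northfield
Overall: Northfield 624/1526 = 40.9%, Downtown 564/1558 = 36.2% → Northfield
Northfield wins overall and in every credit group — no reversal.

Yes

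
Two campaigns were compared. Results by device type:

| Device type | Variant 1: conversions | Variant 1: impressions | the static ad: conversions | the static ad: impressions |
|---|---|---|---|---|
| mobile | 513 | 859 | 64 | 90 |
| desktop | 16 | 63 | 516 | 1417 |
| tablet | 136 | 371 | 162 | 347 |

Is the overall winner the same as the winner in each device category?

No

Mobile: Variant 1 513/859 = 59.7%, the static ad 64/90 = 71.1% → the static ad
Desktop: Variant 1 16/63 = 25.4%, the static ad 516/1417 = 36.4% → the static ad
Tablet: Variant 1 136/371 = 36.7%, the static ad 162/347 = 46.7% → the static ad
Overall: Variant 1 665/1293 = 51.4%, the static ad 742/1854 = 40.0% → Variant 1
The static ad wins each device group but Variant 1 wins overall — the comparison reverses. The static ad's impressions skew toward desktop, which has a lower base rate.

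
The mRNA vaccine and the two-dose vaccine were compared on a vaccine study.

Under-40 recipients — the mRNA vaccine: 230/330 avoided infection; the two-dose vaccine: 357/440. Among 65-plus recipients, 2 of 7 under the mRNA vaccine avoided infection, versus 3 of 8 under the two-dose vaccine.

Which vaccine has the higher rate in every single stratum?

Under-40: the mRNA vaccine 230/330 = 69.7%, the two-dose vaccine 357/440 = 81.1% → the two-dose vaccine
65-plus: the mRNA vaccine 2/7 = 28.6%, the two-dose vaccine 3/8 = 37.5% → the two-dose vaccine
The two-dose vaccine has the higher rate in both groups.

the two-dose vaccine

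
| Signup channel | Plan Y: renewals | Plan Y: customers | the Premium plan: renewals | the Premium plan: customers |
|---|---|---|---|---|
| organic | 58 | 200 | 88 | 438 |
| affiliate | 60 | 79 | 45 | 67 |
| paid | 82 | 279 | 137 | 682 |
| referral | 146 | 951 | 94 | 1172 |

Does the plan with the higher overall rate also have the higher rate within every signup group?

Organic: Plan Y 58/200 = 29.0%, the Premium plan 88/438 = 20.1% → Plan Y
Affiliate: Plan Y 60/79 = 75.9%, the Premium plan 45/67 = 67.2% → Plan Y
Paid: Plan Y 82/279 = 29.4%, the Premium plan 137/682 = 20.1% → Plan Y
Referral: Plan Y 146/951 = 15.4%, the Premium plan 94/1172 = 8.0% → Plan Y
Overall: Plan Y 346/1509 = 22.9%, the Premium plan 364/2359 = 15.4% → Plan Y
Plan Y wins overall and in every signup group — no reversal.

Yes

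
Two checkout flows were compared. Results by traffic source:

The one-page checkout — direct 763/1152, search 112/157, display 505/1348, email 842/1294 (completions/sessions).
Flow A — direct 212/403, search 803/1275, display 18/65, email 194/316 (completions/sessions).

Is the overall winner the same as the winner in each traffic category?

No

Direct: the one-page checkout 763/1152 = 66.2%, Flow A 212/403 = 52.6% → the one-page checkout
Search: the one-page checkout 112/157 = 71.3%, Flow A 803/1275 = 63.0% → the one-page checkout
Display: the one-page checkout 505/1348 = 37.5%, Flow A 18/65 = 27.7% → the one-page checkout
Email: the one-page checkout 842/1294 = 65.1%, Flow A 194/316 = 61.4% → the one-page checkout
Overall: the one-page checkout 2222/3951 = 56.2%, Flow A 1227/2059 = 59.6% → Flow A
The one-page checkout wins each traffic group but Flow A wins overall — the comparison reverses. The one-page checkout's sessions skew toward display, which has a lower base rate.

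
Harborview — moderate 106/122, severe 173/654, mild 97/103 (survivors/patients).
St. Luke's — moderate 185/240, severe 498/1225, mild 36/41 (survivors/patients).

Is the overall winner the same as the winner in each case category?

Moderate: Harborview 106/122 = 86.9%, St. Luke's 185/240 = 77.1% → Harborview
Severe: Harborview 173/654 = 26.5%, St. Luke's 498/1225 = 40.7% → St. Luke's
Mild: Harborview 97/103 = 94.2%, St. Luke's 36/41 = 87.8% → Harborview
Overall: Harborview 376/879 = 42.8%, St. Luke's 719/1506 = 47.7% → St. Luke's
Neither sweeps: Harborview wins 2 of 3 groups, St. Luke's wins 1. St. Luke's wins overall but not every group — no Simpson reversal.

No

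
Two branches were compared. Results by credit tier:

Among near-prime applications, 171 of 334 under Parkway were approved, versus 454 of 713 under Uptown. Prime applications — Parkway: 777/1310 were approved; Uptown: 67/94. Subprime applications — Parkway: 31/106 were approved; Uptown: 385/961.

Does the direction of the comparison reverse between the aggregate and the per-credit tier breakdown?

Yes

Near-prime: Parkway 171/334 = 51.2%, Uptown 454/713 = 63.7% → Uptown
Prime: Parkway 777/1310 = 59.3%, Uptown 67/94 = 71.3% → Uptown
Subprime: Parkway 31/106 = 29.2%, Uptown 385/961 = 40.1% → Uptown
Overall: Parkway 979/1750 = 55.9%, Uptown 906/1768 = 51.2% → Parkway
Uptown wins each credit group but Parkway wins overall — the comparison reverses. Uptown's applications skew toward subprime, which has a lower base rate.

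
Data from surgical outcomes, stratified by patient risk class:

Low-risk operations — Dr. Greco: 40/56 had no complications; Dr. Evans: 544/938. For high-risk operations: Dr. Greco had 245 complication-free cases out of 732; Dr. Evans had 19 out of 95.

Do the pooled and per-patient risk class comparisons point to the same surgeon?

No

Low-risk: Dr. Greco 40/56 = 71.4%, Dr. Evans 544/938 = 58.0% → Dr. Greco
High-risk: Dr. Greco 245/732 = 33.5%, Dr. Evans 19/95 = 20.0% → Dr. Greco
Overall: Dr. Greco 285/788 = 36.2%, Dr. Evans 563/1033 = 54.5% → Dr. Evans
Dr. Greco wins each patient risk group but Dr. Evans wins overall — the comparison reverses. Dr. Greco's operations skew toward high-risk, which has a lower base rate.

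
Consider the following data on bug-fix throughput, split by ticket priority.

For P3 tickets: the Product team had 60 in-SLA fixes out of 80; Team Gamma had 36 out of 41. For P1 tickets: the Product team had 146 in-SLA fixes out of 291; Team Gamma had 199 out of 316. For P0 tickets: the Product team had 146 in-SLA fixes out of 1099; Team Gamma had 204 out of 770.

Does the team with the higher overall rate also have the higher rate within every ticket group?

Yes

P3: the Product team 60/80 = 75.0%, Team Gamma 36/41 = 87.8% → Team Gamma
P1: the Product team 146/291 = 50.2%, Team Gamma 199/316 = 63.0% → Team Gamma
P0: the Product team 146/1099 = 13.3%, Team Gamma 204/770 = 26.5% → Team Gamma
Overall: the Product team 352/1470 = 23.9%, Team Gamma 439/1127 = 39.0% → Team Gamma
Team Gamma wins overall and in every ticket group — no reversal.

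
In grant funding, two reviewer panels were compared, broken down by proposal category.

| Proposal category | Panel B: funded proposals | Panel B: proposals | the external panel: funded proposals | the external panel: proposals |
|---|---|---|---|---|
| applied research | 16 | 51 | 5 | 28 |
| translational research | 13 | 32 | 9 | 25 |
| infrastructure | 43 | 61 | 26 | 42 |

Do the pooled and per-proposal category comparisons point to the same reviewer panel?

Yes

Applied research: Panel B 16/51 = 31.4%, the external panel 5/28 = 17.9% → Panel B
Translational research: Panel B 13/32 = 40.6%, the external panel 9/25 = 36.0% → Panel B
Infrastructure: Panel B 43/61 = 70.5%, the external panel 26/42 = 61.9% → Panel B
Overall: Panel B 72/144 = 50.0%, the external panel 40/95 = 42.1% → Panel B
Panel B wins overall and in every proposal group — no reversal.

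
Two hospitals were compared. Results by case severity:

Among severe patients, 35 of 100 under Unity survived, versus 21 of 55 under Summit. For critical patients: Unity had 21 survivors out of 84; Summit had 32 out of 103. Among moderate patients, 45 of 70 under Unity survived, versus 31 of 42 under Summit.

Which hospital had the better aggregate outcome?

Severe: Unity 35/100 = 35.0%, Summit 21/55 = 38.2% → Summit
Critical: Unity 21/84 = 25.0%, Summit 32/103 = 31.1% → Summit
Moderate: Unity 45/70 = 64.3%, Summit 31/42 = 73.8% → Summit
Overall: Unity 101/254 = 39.8%, Summit 84/200 = 42.0% → Summit

Summit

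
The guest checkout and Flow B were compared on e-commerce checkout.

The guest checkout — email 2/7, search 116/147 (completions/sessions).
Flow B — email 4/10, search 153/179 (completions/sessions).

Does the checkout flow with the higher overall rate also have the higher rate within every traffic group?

Yes

Email: the guest checkout 2/7 = 28.6%, Flow B 4/10 = 40.0% → Flow B
Search: the guest checkout 116/147 = 78.9%, Flow B 153/179 = 85.5% → Flow B
Overall: the guest checkout 118/154 = 76.6%, Flow B 157/189 = 83.1% → Flow B
Flow B wins overall and in every traffic group — no reversal.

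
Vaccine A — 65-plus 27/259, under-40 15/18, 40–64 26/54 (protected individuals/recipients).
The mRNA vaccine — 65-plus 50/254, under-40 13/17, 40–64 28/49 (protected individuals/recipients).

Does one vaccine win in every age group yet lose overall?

65-plus: Vaccine A 27/259 = 10.4%, the mRNA vaccine 50/254 = 19.7% → the mRNA vaccine
Under-40: Vaccine A 15/18 = 83.3%, the mRNA vaccine 13/17 = 76.5% → Vaccine A
40–64: Vaccine A 26/54 = 48.1%, the mRNA vaccine 28/49 = 57.1% → the mRNA vaccine
Overall: Vaccine A 68/331 = 20.5%, the mRNA vaccine 91/320 = 28.4% → the mRNA vaccine
Neither sweeps: Vaccine A wins 1 of 3 groups, the mRNA vaccine wins 2. The mRNA vaccine wins overall but not every group — no Simpson reversal.

No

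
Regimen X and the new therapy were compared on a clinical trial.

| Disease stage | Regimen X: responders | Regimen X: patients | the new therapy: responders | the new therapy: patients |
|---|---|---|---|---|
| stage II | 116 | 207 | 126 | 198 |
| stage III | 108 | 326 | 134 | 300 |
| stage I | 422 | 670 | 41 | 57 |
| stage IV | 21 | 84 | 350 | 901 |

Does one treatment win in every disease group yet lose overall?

Yes

Stage II: Regimen X 116/207 = 56.0%, the new therapy 126/198 = 63.6% → the new therapy
Stage III: Regimen X 108/326 = 33.1%, the new therapy 134/300 = 44.7% → the new therapy
Stage I: Regimen X 422/670 = 63.0%, the new therapy 41/57 = 71.9% → the new therapy
Stage IV: Regimen X 21/84 = 25.0%, the new therapy 350/901 = 38.8% → the new therapy
Overall: Regimen X 667/1287 = 51.8%, the new therapy 651/1456 = 44.7% → Regimen X
The new therapy wins each disease group but Regimen X wins overall — the comparison reverses. The new therapy's patients skew toward stage IV, which has a lower base rate.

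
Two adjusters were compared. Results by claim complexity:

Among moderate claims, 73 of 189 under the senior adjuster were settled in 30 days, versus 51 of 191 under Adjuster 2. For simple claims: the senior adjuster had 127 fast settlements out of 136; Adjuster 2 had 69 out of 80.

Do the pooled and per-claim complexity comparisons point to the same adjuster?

Yes

Moderate: the senior adjuster 73/189 = 38.6%, Adjuster 2 51/191 = 26.7% → the senior adjuster
Simple: the senior adjuster 127/136 = 93.4%, Adjuster 2 69/80 = 86.2% → the senior adjuster
Overall: the senior adjuster 200/325 = 61.5%, Adjuster 2 120/271 = 44.3% → the senior adjuster
The senior adjuster wins overall and in every claim group — no reversal.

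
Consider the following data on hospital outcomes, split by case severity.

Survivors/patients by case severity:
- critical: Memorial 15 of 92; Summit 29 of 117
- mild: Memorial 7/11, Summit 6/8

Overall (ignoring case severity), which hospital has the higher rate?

Summit

Critical: Memorial 15/92 = 16.3%, Summit 29/117 = 24.8% → Summit
Mild: Memorial 7/11 = 63.6%, Summit 6/8 = 75.0% → Summit
Overall: Memorial 22/103 = 21.4%, Summit 35/125 = 28.0% → Summit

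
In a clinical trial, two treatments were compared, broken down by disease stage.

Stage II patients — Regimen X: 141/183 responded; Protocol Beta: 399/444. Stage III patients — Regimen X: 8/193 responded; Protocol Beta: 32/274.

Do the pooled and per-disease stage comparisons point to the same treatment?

Stage II: Regimen X 141/183 = 77.0%, Protocol Beta 399/444 = 89.9% → Protocol Beta
Stage III: Regimen X 8/193 = 4.1%, Protocol Beta 32/274 = 11.7% → Protocol Beta
Overall: Regimen X 149/376 = 39.6%, Protocol Beta 431/718 = 60.0% → Protocol Beta
Protocol Beta wins overall and in every disease group — no reversal.

Yes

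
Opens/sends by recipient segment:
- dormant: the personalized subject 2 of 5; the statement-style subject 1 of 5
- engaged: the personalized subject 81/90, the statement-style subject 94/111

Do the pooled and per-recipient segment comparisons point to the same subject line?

Yes

Dormant: the personalized subject 2/5 = 40.0%, the statement-style subject 1/5 = 20.0% → the personalized subject
Engaged: the personalized subject 81/90 = 90.0%, the statement-style subject 94/111 = 84.7% → the personalized subject
Overall: the personalized subject 83/95 = 87.4%, the statement-style subject 95/116 = 81.9% → the personalized subject
The personalized subject wins overall and in every recipient group — no reversal.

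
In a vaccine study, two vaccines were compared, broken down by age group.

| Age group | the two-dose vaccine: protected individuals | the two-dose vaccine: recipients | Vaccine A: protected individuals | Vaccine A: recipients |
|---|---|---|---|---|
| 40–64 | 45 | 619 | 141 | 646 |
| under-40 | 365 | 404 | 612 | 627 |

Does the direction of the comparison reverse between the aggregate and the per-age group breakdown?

40–64: the two-dose vaccine 45/619 = 7.3%, Vaccine A 141/646 = 21.8% → Vaccine A
Under-40: the two-dose vaccine 365/404 = 90.3%, Vaccine A 612/627 = 97.6% → Vaccine A
Overall: the two-dose vaccine 410/1023 = 40.1%, Vaccine A 753/1273 = 59.2% → Vaccine A
Vaccine A wins overall and in every age group — no reversal.

No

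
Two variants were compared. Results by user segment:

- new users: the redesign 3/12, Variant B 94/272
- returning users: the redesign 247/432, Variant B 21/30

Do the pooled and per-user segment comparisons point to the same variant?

New users: the redesign 3/12 = 25.0%, Variant B 94/272 = 34.6% → Variant B
Returning users: the redesign 247/432 = 57.2%, Variant B 21/30 = 70.0% → Variant B
Overall: the redesign 250/444 = 56.3%, Variant B 115/302 = 38.1% → the redesign
Variant B wins each user group but the redesign wins overall — the comparison reverses. Variant B's views skew toward new users, which has a lower base rate.

No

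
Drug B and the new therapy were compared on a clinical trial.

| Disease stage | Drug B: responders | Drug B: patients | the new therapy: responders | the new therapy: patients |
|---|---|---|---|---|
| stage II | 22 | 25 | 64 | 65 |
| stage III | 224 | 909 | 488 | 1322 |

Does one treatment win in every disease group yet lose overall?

No

Stage II: Drug B 22/25 = 88.0%, the new therapy 64/65 = 98.5% → the new therapy
Stage III: Drug B 224/909 = 24.6%, the new therapy 488/1322 = 36.9% → the new therapy
Overall: Drug B 246/934 = 26.3%, the new therapy 552/1387 = 39.8% → the new therapy
The new therapy wins overall and in every disease group — no reversal.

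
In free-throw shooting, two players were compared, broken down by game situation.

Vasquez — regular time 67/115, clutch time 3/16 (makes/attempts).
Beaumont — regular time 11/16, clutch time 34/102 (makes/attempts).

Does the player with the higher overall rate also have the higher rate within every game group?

No

Regular time: Vasquez 67/115 = 58.3%, Beaumont 11/16 = 68.8% → Beaumont
Clutch time: Vasquez 3/16 = 18.8%, Beaumont 34/102 = 33.3% → Beaumont
Overall: Vasquez 70/131 = 53.4%, Beaumont 45/118 = 38.1% → Vasquez
Beaumont wins each game group but Vasquez wins overall — the comparison reverses. Beaumont's attempts skew toward clutch time, which has a lower base rate.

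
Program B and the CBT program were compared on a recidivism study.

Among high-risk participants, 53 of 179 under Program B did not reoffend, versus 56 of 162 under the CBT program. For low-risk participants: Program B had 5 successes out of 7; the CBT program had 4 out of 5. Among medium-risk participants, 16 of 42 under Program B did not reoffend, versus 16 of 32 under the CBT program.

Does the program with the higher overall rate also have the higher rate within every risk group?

High-risk: Program B 53/179 = 29.6%, the CBT program 56/162 = 34.6% → the CBT program
Low-risk: Program B 5/7 = 71.4%, the CBT program 4/5 = 80.0% → the CBT program
Medium-risk: Program B 16/42 = 38.1%, the CBT program 16/32 = 50.0% → the CBT program
Overall: Program B 74/228 = 32.5%, the CBT program 76/199 = 38.2% → the CBT program
The CBT program wins overall and in every risk group — no reversal.

Yes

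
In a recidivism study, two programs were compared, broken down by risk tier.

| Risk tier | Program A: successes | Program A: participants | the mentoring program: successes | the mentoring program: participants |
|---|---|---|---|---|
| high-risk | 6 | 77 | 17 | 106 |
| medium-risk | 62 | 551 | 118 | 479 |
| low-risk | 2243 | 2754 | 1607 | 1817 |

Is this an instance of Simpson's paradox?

No

High-risk: Program A 6/77 = 7.8%, the mentoring program 17/106 = 16.0% → the mentoring program
Medium-risk: Program A 62/551 = 11.3%, the mentoring program 118/479 = 24.6% → the mentoring program
Low-risk: Program A 2243/2754 = 81.4%, the mentoring program 1607/1817 = 88.4% → the mentoring program
Overall: Program A 2311/3382 = 68.3%, the mentoring program 1742/2402 = 72.5% → the mentoring program
The mentoring program wins overall and in every risk group — no reversal.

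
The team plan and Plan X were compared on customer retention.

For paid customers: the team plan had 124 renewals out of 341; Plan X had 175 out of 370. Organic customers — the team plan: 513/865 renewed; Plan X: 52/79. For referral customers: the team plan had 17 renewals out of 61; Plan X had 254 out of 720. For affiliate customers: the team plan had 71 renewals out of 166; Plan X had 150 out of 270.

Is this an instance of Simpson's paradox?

Yes

Paid: the team plan 124/341 = 36.4%, Plan X 175/370 = 47.3% → Plan X
Organic: the team plan 513/865 = 59.3%, Plan X 52/79 = 65.8% → Plan X
Referral: the team plan 17/61 = 27.9%, Plan X 254/720 = 35.3% → Plan X
Affiliate: the team plan 71/166 = 42.8%, Plan X 150/270 = 55.6% → Plan X
Overall: the team plan 725/1433 = 50.6%, Plan X 631/1439 = 43.8% → the team plan
Plan X wins each signup group but the team plan wins overall — the comparison reverses. Plan X's customers skew toward referral, which has a lower base rate.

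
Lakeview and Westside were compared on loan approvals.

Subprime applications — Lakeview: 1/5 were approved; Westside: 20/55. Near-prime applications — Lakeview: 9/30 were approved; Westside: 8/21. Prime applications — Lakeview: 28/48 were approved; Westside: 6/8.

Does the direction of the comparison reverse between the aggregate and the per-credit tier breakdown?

Subprime: Lakeview 1/5 = 20.0%, Westside 20/55 = 36.4% → Westside
Near-prime: Lakeview 9/30 = 30.0%, Westside 8/21 = 38.1% → Westside
Prime: Lakeview 28/48 = 58.3%, Westside 6/8 = 75.0% → Westside
Overall: Lakeview 38/83 = 45.8%, Westside 34/84 = 40.5% → Lakeview
Westside wins each credit group but Lakeview wins overall — the comparison reverses. Westside's applications skew toward subprime, which has a lower base rate.

Yes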